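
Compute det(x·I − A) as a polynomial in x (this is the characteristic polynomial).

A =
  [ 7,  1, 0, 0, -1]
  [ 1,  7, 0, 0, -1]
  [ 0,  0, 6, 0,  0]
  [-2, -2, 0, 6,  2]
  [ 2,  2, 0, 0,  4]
x^5 - 30*x^4 + 360*x^3 - 2160*x^2 + 6480*x - 7776

Expanding det(x·I − A) (e.g. by cofactor expansion or by noting that A is similar to its Jordan form J, which has the same characteristic polynomial as A) gives
  χ_A(x) = x^5 - 30*x^4 + 360*x^3 - 2160*x^2 + 6480*x - 7776
which factors as (x - 6)^5. The eigenvalues (with algebraic multiplicities) are λ = 6 with multiplicity 5.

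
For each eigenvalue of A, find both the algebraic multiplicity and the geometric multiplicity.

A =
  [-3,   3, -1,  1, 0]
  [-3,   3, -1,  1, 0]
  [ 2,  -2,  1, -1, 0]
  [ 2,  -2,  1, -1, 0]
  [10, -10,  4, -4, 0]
λ = 0: alg = 5, geom = 3

Step 1 — factor the characteristic polynomial to read off the algebraic multiplicities:
  χ_A(x) = x^5

Step 2 — compute geometric multiplicities via the rank-nullity identity g(λ) = n − rank(A − λI):
  rank(A − (0)·I) = 2, so dim ker(A − (0)·I) = n − 2 = 3

Summary:
  λ = 0: algebraic multiplicity = 5, geometric multiplicity = 3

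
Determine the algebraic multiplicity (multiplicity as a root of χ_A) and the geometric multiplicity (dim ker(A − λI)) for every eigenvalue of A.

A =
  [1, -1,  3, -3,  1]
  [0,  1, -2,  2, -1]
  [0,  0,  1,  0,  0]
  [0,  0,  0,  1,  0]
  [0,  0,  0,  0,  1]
λ = 1: alg = 5, geom = 3

Step 1 — factor the characteristic polynomial to read off the algebraic multiplicities:
  χ_A(x) = (x - 1)^5

Step 2 — compute geometric multiplicities via the rank-nullity identity g(λ) = n − rank(A − λI):
  rank(A − (1)·I) = 2, so dim ker(A − (1)·I) = n − 2 = 3

Summary:
  λ = 1: algebraic multiplicity = 5, geometric multiplicity = 3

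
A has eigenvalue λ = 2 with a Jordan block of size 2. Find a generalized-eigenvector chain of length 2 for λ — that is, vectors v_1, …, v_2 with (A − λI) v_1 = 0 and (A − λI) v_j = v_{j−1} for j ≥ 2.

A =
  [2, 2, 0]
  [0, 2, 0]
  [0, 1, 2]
A Jordan chain for λ = 2 of length 2:
v_1 = (2, 0, 1)ᵀ
v_2 = (0, 1, 0)ᵀ

Let N = A − (2)·I. We want v_2 with N^2 v_2 = 0 but N^1 v_2 ≠ 0; then v_{j-1} := N · v_j for j = 2, …, 2.

Pick v_2 = (0, 1, 0)ᵀ.
Then v_1 = N · v_2 = (2, 0, 1)ᵀ.

Sanity check: (A − (2)·I) v_1 = (0, 0, 0)ᵀ = 0. ✓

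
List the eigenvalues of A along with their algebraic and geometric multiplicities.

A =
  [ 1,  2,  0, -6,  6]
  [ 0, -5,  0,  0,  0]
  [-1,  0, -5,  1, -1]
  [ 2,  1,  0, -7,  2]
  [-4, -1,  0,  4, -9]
λ = -5: alg = 5, geom = 3

Step 1 — factor the characteristic polynomial to read off the algebraic multiplicities:
  χ_A(x) = (x + 5)^5

Step 2 — compute geometric multiplicities via the rank-nullity identity g(λ) = n − rank(A − λI):
  rank(A − (-5)·I) = 2, so dim ker(A − (-5)·I) = n − 2 = 3

Summary:
  λ = -5: algebraic multiplicity = 5, geometric multiplicity = 3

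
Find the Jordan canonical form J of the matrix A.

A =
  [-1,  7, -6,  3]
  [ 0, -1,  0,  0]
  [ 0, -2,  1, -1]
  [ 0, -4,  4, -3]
J_2(-1) ⊕ J_2(-1)

The characteristic polynomial is
  det(x·I − A) = x^4 + 4*x^3 + 6*x^2 + 4*x + 1 = (x + 1)^4

Eigenvalues and multiplicities (the geometric multiplicity of λ is n − rank(A − λI), which equals the number of Jordan blocks for λ):
  λ = -1: algebraic multiplicity = 4, geometric multiplicity = 2

Determining the block sizes for each eigenvalue:
  λ = -1: with am = 4 and gm = 2, the partition is not yet determined (e.g. several partitions of 4 into 2 parts exist). Let N = A − (-1)·I. Computing rank(N^1) = 2, rank(N^2) = 0; the number of blocks of size ≥ j is rank(N^{j−1}) − rank(N^j), giving [2, 2]. So we have 2 block(s) of size 2 → block sizes [2, 2]

Assembling the blocks gives a Jordan form
J =
  [-1,  1,  0,  0]
  [ 0, -1,  0,  0]
  [ 0,  0, -1,  1]
  [ 0,  0,  0, -1]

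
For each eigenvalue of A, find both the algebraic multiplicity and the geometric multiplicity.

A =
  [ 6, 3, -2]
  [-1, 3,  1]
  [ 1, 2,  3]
λ = 4: alg = 3, geom = 1

Step 1 — factor the characteristic polynomial to read off the algebraic multiplicities:
  χ_A(x) = (x - 4)^3

Step 2 — compute geometric multiplicities via the rank-nullity identity g(λ) = n − rank(A − λI):
  rank(A − (4)·I) = 2, so dim ker(A − (4)·I) = n − 2 = 1

Summary:
  λ = 4: algebraic multiplicity = 3, geometric multiplicity = 1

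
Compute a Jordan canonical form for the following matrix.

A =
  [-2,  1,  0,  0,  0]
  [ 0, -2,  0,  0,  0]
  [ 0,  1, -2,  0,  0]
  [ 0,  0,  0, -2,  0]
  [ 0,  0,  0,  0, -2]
J_2(-2) ⊕ J_1(-2) ⊕ J_1(-2) ⊕ J_1(-2)

The characteristic polynomial is
  det(x·I − A) = x^5 + 10*x^4 + 40*x^3 + 80*x^2 + 80*x + 32 = (x + 2)^5

Eigenvalues and multiplicities (the geometric multiplicity of λ is n − rank(A − λI), which equals the number of Jordan blocks for λ):
  λ = -2: algebraic multiplicity = 5, geometric multiplicity = 4

Determining the block sizes for each eigenvalue:
  λ = -2: 4 blocks summing to 5 forces exactly one block of size 2 and the rest size 1 → block sizes [2, 1, 1, 1]

Assembling the blocks gives a Jordan form
J =
  [-2,  1,  0,  0,  0]
  [ 0, -2,  0,  0,  0]
  [ 0,  0, -2,  0,  0]
  [ 0,  0,  0, -2,  0]
  [ 0,  0,  0,  0, -2]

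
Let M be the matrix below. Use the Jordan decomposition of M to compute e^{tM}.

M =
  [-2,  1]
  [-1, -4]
e^{tM} =
  [t*exp(-3*t) + exp(-3*t), t*exp(-3*t)]
  [-t*exp(-3*t), -t*exp(-3*t) + exp(-3*t)]

Strategy: write M = P · J · P⁻¹ where J is a Jordan canonical form, so e^{tM} = P · e^{tJ} · P⁻¹, and e^{tJ} can be computed block-by-block.

M has Jordan form
J =
  [-3,  1]
  [ 0, -3]
(up to reordering of blocks).

Per-block formulas:
  For a 2×2 Jordan block J_2(-3): exp(t · J_2(-3)) = e^(-3t)·(I + t·N), where N is the 2×2 nilpotent shift.

After assembling e^{tJ} and conjugating by P, we get:

e^{tM} =
  [t*exp(-3*t) + exp(-3*t), t*exp(-3*t)]
  [-t*exp(-3*t), -t*exp(-3*t) + exp(-3*t)]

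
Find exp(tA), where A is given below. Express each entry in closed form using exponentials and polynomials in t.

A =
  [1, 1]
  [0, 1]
e^{tA} =
  [exp(t), t*exp(t)]
  [0, exp(t)]

Strategy: write A = P · J · P⁻¹ where J is a Jordan canonical form, so e^{tA} = P · e^{tJ} · P⁻¹, and e^{tJ} can be computed block-by-block.

A has Jordan form
J =
  [1, 1]
  [0, 1]
(up to reordering of blocks).

Per-block formulas:
  For a 2×2 Jordan block J_2(1): exp(t · J_2(1)) = e^(1t)·(I + t·N), where N is the 2×2 nilpotent shift.

After assembling e^{tJ} and conjugating by P, we get:

e^{tA} =
  [exp(t), t*exp(t)]
  [0, exp(t)]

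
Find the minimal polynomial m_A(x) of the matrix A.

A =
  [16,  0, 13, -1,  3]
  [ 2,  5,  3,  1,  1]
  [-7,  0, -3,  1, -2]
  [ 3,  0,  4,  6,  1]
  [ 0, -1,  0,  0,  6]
x^3 - 18*x^2 + 108*x - 216

The characteristic polynomial is χ_A(x) = (x - 6)^5, so the eigenvalues are known. The minimal polynomial is
  m_A(x) = Π_λ (x − λ)^{k_λ}
where k_λ is the size of the *largest* Jordan block for λ (equivalently, the smallest k with (A − λI)^k v = 0 for every generalised eigenvector v of λ).

  λ = 6: largest Jordan block has size 3, contributing (x − 6)^3

So m_A(x) = (x - 6)^3 = x^3 - 18*x^2 + 108*x - 216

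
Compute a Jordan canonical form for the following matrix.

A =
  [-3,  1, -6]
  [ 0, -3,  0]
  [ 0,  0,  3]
J_2(-3) ⊕ J_1(3)

The characteristic polynomial is
  det(x·I − A) = x^3 + 3*x^2 - 9*x - 27 = (x - 3)*(x + 3)^2

Eigenvalues and multiplicities (the geometric multiplicity of λ is n − rank(A − λI), which equals the number of Jordan blocks for λ):
  λ = -3: algebraic multiplicity = 2, geometric multiplicity = 1
  λ = 3: algebraic multiplicity = 1, geometric multiplicity = 1

Determining the block sizes for each eigenvalue:
  λ = -3: one block (gm = 1), so the single block has size am = 2 → block sizes [2]
  λ = 3: one block (gm = 1), so the single block has size am = 1 → block sizes [1]

Assembling the blocks gives a Jordan form
J =
  [-3,  1, 0]
  [ 0, -3, 0]
  [ 0,  0, 3]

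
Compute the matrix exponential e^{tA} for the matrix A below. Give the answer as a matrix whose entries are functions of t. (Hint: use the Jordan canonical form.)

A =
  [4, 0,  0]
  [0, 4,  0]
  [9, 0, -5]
e^{tA} =
  [exp(4*t), 0, 0]
  [0, exp(4*t), 0]
  [exp(4*t) - exp(-5*t), 0, exp(-5*t)]

Strategy: write A = P · J · P⁻¹ where J is a Jordan canonical form, so e^{tA} = P · e^{tJ} · P⁻¹, and e^{tJ} can be computed block-by-block.

A has Jordan form
J =
  [-5, 0, 0]
  [ 0, 4, 0]
  [ 0, 0, 4]
(up to reordering of blocks).

Per-block formulas:
  For a 1×1 block at λ = -5: exp(t · [-5]) = [e^(-5t)].
  For a 1×1 block at λ = 4: exp(t · [4]) = [e^(4t)].

After assembling e^{tJ} and conjugating by P, we get:

e^{tA} =
  [exp(4*t), 0, 0]
  [0, exp(4*t), 0]
  [exp(4*t) - exp(-5*t), 0, exp(-5*t)]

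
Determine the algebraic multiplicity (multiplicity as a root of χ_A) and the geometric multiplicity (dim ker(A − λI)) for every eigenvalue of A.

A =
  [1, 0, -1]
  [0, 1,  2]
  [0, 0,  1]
λ = 1: alg = 3, geom = 2

Step 1 — factor the characteristic polynomial to read off the algebraic multiplicities:
  χ_A(x) = (x - 1)^3

Step 2 — compute geometric multiplicities via the rank-nullity identity g(λ) = n − rank(A − λI):
  rank(A − (1)·I) = 1, so dim ker(A − (1)·I) = n − 1 = 2

Summary:
  λ = 1: algebraic multiplicity = 3, geometric multiplicity = 2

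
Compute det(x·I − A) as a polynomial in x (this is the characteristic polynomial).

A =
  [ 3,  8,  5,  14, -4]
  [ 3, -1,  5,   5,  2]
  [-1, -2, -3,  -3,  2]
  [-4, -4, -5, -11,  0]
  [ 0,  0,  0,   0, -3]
x^5 + 15*x^4 + 90*x^3 + 270*x^2 + 405*x + 243

Expanding det(x·I − A) (e.g. by cofactor expansion or by noting that A is similar to its Jordan form J, which has the same characteristic polynomial as A) gives
  χ_A(x) = x^5 + 15*x^4 + 90*x^3 + 270*x^2 + 405*x + 243
which factors as (x + 3)^5. The eigenvalues (with algebraic multiplicities) are λ = -3 with multiplicity 5.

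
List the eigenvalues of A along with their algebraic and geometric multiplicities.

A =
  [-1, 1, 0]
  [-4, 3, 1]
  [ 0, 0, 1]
λ = 1: alg = 3, geom = 1

Step 1 — factor the characteristic polynomial to read off the algebraic multiplicities:
  χ_A(x) = (x - 1)^3

Step 2 — compute geometric multiplicities via the rank-nullity identity g(λ) = n − rank(A − λI):
  rank(A − (1)·I) = 2, so dim ker(A − (1)·I) = n − 2 = 1

Summary:
  λ = 1: algebraic multiplicity = 3, geometric multiplicity = 1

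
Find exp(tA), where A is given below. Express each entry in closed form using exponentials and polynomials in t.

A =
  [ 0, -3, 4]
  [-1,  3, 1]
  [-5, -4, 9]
e^{tA} =
  [-t^2*exp(4*t)/2 - 4*t*exp(4*t) + exp(4*t), -t^2*exp(4*t)/2 - 3*t*exp(4*t), t^2*exp(4*t)/2 + 4*t*exp(4*t)]
  [-t*exp(4*t), -t*exp(4*t) + exp(4*t), t*exp(4*t)]
  [-t^2*exp(4*t)/2 - 5*t*exp(4*t), -t^2*exp(4*t)/2 - 4*t*exp(4*t), t^2*exp(4*t)/2 + 5*t*exp(4*t) + exp(4*t)]

Strategy: write A = P · J · P⁻¹ where J is a Jordan canonical form, so e^{tA} = P · e^{tJ} · P⁻¹, and e^{tJ} can be computed block-by-block.

A has Jordan form
J =
  [4, 1, 0]
  [0, 4, 1]
  [0, 0, 4]
(up to reordering of blocks).

Per-block formulas:
  For a 3×3 Jordan block J_3(4): exp(t · J_3(4)) = e^(4t)·(I + t·N + (t^2/2)·N^2), where N is the 3×3 nilpotent shift.

After assembling e^{tJ} and conjugating by P, we get:

e^{tA} =
  [-t^2*exp(4*t)/2 - 4*t*exp(4*t) + exp(4*t), -t^2*exp(4*t)/2 - 3*t*exp(4*t), t^2*exp(4*t)/2 + 4*t*exp(4*t)]
  [-t*exp(4*t), -t*exp(4*t) + exp(4*t), t*exp(4*t)]
  [-t^2*exp(4*t)/2 - 5*t*exp(4*t), -t^2*exp(4*t)/2 - 4*t*exp(4*t), t^2*exp(4*t)/2 + 5*t*exp(4*t) + exp(4*t)]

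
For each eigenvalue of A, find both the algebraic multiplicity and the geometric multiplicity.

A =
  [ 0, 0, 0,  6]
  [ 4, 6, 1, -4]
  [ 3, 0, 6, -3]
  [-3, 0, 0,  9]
λ = 3: alg = 1, geom = 1; λ = 6: alg = 3, geom = 2

Step 1 — factor the characteristic polynomial to read off the algebraic multiplicities:
  χ_A(x) = (x - 6)^3*(x - 3)

Step 2 — compute geometric multiplicities via the rank-nullity identity g(λ) = n − rank(A − λI):
  rank(A − (3)·I) = 3, so dim ker(A − (3)·I) = n − 3 = 1
  rank(A − (6)·I) = 2, so dim ker(A − (6)·I) = n − 2 = 2

Summary:
  λ = 3: algebraic multiplicity = 1, geometric multiplicity = 1
  λ = 6: algebraic multiplicity = 3, geometric multiplicity = 2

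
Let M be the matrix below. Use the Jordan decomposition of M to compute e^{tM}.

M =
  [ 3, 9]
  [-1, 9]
e^{tM} =
  [-3*t*exp(6*t) + exp(6*t), 9*t*exp(6*t)]
  [-t*exp(6*t), 3*t*exp(6*t) + exp(6*t)]

Strategy: write M = P · J · P⁻¹ where J is a Jordan canonical form, so e^{tM} = P · e^{tJ} · P⁻¹, and e^{tJ} can be computed block-by-block.

M has Jordan form
J =
  [6, 1]
  [0, 6]
(up to reordering of blocks).

Per-block formulas:
  For a 2×2 Jordan block J_2(6): exp(t · J_2(6)) = e^(6t)·(I + t·N), where N is the 2×2 nilpotent shift.

After assembling e^{tJ} and conjugating by P, we get:

e^{tM} =
  [-3*t*exp(6*t) + exp(6*t), 9*t*exp(6*t)]
  [-t*exp(6*t), 3*t*exp(6*t) + exp(6*t)]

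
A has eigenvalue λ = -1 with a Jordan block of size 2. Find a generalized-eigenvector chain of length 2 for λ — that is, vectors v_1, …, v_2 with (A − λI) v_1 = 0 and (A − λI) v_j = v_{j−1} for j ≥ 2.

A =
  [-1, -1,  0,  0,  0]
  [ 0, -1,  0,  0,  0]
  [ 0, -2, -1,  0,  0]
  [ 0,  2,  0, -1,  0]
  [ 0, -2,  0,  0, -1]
A Jordan chain for λ = -1 of length 2:
v_1 = (-1, 0, -2, 2, -2)ᵀ
v_2 = (0, 1, 0, 0, 0)ᵀ

Let N = A − (-1)·I. We want v_2 with N^2 v_2 = 0 but N^1 v_2 ≠ 0; then v_{j-1} := N · v_j for j = 2, …, 2.

Pick v_2 = (0, 1, 0, 0, 0)ᵀ.
Then v_1 = N · v_2 = (-1, 0, -2, 2, -2)ᵀ.

Sanity check: (A − (-1)·I) v_1 = (0, 0, 0, 0, 0)ᵀ = 0. ✓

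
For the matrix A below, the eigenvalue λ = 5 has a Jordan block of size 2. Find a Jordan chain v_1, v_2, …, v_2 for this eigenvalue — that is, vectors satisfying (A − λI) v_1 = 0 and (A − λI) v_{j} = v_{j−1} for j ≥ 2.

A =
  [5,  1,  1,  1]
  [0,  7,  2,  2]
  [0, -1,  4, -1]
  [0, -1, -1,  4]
A Jordan chain for λ = 5 of length 2:
v_1 = (1, 2, -1, -1)ᵀ
v_2 = (0, 1, 0, 0)ᵀ

Let N = A − (5)·I. We want v_2 with N^2 v_2 = 0 but N^1 v_2 ≠ 0; then v_{j-1} := N · v_j for j = 2, …, 2.

Pick v_2 = (0, 1, 0, 0)ᵀ.
Then v_1 = N · v_2 = (1, 2, -1, -1)ᵀ.

Sanity check: (A − (5)·I) v_1 = (0, 0, 0, 0)ᵀ = 0. ✓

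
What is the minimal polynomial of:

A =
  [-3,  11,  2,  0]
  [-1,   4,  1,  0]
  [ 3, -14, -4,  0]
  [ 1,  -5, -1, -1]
x^3 + 3*x^2 + 3*x + 1

The characteristic polynomial is χ_A(x) = (x + 1)^4, so the eigenvalues are known. The minimal polynomial is
  m_A(x) = Π_λ (x − λ)^{k_λ}
where k_λ is the size of the *largest* Jordan block for λ (equivalently, the smallest k with (A − λI)^k v = 0 for every generalised eigenvector v of λ).

  λ = -1: largest Jordan block has size 3, contributing (x + 1)^3

So m_A(x) = (x + 1)^3 = x^3 + 3*x^2 + 3*x + 1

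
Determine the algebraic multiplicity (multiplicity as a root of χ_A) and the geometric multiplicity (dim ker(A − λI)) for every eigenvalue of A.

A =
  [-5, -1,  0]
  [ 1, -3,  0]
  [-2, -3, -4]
λ = -4: alg = 3, geom = 1

Step 1 — factor the characteristic polynomial to read off the algebraic multiplicities:
  χ_A(x) = (x + 4)^3

Step 2 — compute geometric multiplicities via the rank-nullity identity g(λ) = n − rank(A − λI):
  rank(A − (-4)·I) = 2, so dim ker(A − (-4)·I) = n − 2 = 1

Summary:
  λ = -4: algebraic multiplicity = 3, geometric multiplicity = 1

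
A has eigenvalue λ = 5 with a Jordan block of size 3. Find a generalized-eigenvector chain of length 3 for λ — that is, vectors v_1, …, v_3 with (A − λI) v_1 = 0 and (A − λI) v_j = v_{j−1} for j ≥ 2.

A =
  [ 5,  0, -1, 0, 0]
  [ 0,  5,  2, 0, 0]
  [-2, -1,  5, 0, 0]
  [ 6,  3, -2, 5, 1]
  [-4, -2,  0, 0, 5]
A Jordan chain for λ = 5 of length 3:
v_1 = (2, -4, 0, 0, 0)ᵀ
v_2 = (0, 0, -2, 6, -4)ᵀ
v_3 = (1, 0, 0, 0, 0)ᵀ

Let N = A − (5)·I. We want v_3 with N^3 v_3 = 0 but N^2 v_3 ≠ 0; then v_{j-1} := N · v_j for j = 3, …, 2.

Pick v_3 = (1, 0, 0, 0, 0)ᵀ.
Then v_2 = N · v_3 = (0, 0, -2, 6, -4)ᵀ.
Then v_1 = N · v_2 = (2, -4, 0, 0, 0)ᵀ.

Sanity check: (A − (5)·I) v_1 = (0, 0, 0, 0, 0)ᵀ = 0. ✓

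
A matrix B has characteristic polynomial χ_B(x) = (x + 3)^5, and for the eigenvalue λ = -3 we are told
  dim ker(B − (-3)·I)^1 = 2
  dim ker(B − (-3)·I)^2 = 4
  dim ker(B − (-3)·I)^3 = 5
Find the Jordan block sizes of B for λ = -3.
Block sizes for λ = -3: [3, 2]

From the dimensions of kernels of powers, the number of Jordan blocks of size at least j is d_j − d_{j−1} where d_j = dim ker(N^j) (with d_0 = 0). Computing the differences gives [2, 2, 1].
The number of blocks of size exactly k is (#blocks of size ≥ k) − (#blocks of size ≥ k + 1), so the partition is: 1 block(s) of size 2, 1 block(s) of size 3.
In nonincreasing order the block sizes are [3, 2].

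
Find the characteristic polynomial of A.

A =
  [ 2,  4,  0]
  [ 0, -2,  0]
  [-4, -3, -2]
x^3 + 2*x^2 - 4*x - 8

Expanding det(x·I − A) (e.g. by cofactor expansion or by noting that A is similar to its Jordan form J, which has the same characteristic polynomial as A) gives
  χ_A(x) = x^3 + 2*x^2 - 4*x - 8
which factors as (x - 2)*(x + 2)^2. The eigenvalues (with algebraic multiplicities) are λ = -2 with multiplicity 2, λ = 2 with multiplicity 1.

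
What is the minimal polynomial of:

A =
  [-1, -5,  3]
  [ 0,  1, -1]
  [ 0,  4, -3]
x^3 + 3*x^2 + 3*x + 1

The characteristic polynomial is χ_A(x) = (x + 1)^3, so the eigenvalues are known. The minimal polynomial is
  m_A(x) = Π_λ (x − λ)^{k_λ}
where k_λ is the size of the *largest* Jordan block for λ (equivalently, the smallest k with (A − λI)^k v = 0 for every generalised eigenvector v of λ).

  λ = -1: largest Jordan block has size 3, contributing (x + 1)^3

So m_A(x) = (x + 1)^3 = x^3 + 3*x^2 + 3*x + 1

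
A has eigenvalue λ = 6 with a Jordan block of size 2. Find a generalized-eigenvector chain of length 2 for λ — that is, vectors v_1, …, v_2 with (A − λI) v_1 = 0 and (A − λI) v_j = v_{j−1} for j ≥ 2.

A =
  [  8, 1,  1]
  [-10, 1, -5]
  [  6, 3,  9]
A Jordan chain for λ = 6 of length 2:
v_1 = (2, -10, 6)ᵀ
v_2 = (1, 0, 0)ᵀ

Let N = A − (6)·I. We want v_2 with N^2 v_2 = 0 but N^1 v_2 ≠ 0; then v_{j-1} := N · v_j for j = 2, …, 2.

Pick v_2 = (1, 0, 0)ᵀ.
Then v_1 = N · v_2 = (2, -10, 6)ᵀ.

Sanity check: (A − (6)·I) v_1 = (0, 0, 0)ᵀ = 0. ✓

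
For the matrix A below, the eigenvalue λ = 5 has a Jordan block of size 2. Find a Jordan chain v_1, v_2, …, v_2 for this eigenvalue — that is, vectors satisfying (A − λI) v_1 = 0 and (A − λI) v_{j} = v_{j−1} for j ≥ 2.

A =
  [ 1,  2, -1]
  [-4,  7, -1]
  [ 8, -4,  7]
A Jordan chain for λ = 5 of length 2:
v_1 = (-4, -4, 8)ᵀ
v_2 = (1, 0, 0)ᵀ

Let N = A − (5)·I. We want v_2 with N^2 v_2 = 0 but N^1 v_2 ≠ 0; then v_{j-1} := N · v_j for j = 2, …, 2.

Pick v_2 = (1, 0, 0)ᵀ.
Then v_1 = N · v_2 = (-4, -4, 8)ᵀ.

Sanity check: (A − (5)·I) v_1 = (0, 0, 0)ᵀ = 0. ✓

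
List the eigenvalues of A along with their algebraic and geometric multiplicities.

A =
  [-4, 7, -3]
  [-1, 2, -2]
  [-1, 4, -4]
λ = -2: alg = 3, geom = 1

Step 1 — factor the characteristic polynomial to read off the algebraic multiplicities:
  χ_A(x) = (x + 2)^3

Step 2 — compute geometric multiplicities via the rank-nullity identity g(λ) = n − rank(A − λI):
  rank(A − (-2)·I) = 2, so dim ker(A − (-2)·I) = n − 2 = 1

Summary:
  λ = -2: algebraic multiplicity = 3, geometric multiplicity = 1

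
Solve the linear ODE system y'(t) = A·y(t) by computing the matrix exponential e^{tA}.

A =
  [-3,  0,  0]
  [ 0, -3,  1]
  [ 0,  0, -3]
e^{tA} =
  [exp(-3*t), 0, 0]
  [0, exp(-3*t), t*exp(-3*t)]
  [0, 0, exp(-3*t)]

Strategy: write A = P · J · P⁻¹ where J is a Jordan canonical form, so e^{tA} = P · e^{tJ} · P⁻¹, and e^{tJ} can be computed block-by-block.

A has Jordan form
J =
  [-3,  1,  0]
  [ 0, -3,  0]
  [ 0,  0, -3]
(up to reordering of blocks).

Per-block formulas:
  For a 1×1 block at λ = -3: exp(t · [-3]) = [e^(-3t)].
  For a 2×2 Jordan block J_2(-3): exp(t · J_2(-3)) = e^(-3t)·(I + t·N), where N is the 2×2 nilpotent shift.

After assembling e^{tJ} and conjugating by P, we get:

e^{tA} =
  [exp(-3*t), 0, 0]
  [0, exp(-3*t), t*exp(-3*t)]
  [0, 0, exp(-3*t)]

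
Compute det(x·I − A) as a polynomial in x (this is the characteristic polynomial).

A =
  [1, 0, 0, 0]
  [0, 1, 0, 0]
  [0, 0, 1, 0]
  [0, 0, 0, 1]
x^4 - 4*x^3 + 6*x^2 - 4*x + 1

Expanding det(x·I − A) (e.g. by cofactor expansion or by noting that A is similar to its Jordan form J, which has the same characteristic polynomial as A) gives
  χ_A(x) = x^4 - 4*x^3 + 6*x^2 - 4*x + 1
which factors as (x - 1)^4. The eigenvalues (with algebraic multiplicities) are λ = 1 with multiplicity 4.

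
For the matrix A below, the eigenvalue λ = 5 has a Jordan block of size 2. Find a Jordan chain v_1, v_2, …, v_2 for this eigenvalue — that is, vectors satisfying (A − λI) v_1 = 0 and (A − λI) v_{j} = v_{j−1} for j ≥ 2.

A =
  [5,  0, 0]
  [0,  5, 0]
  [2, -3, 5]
A Jordan chain for λ = 5 of length 2:
v_1 = (0, 0, 2)ᵀ
v_2 = (1, 0, 0)ᵀ

Let N = A − (5)·I. We want v_2 with N^2 v_2 = 0 but N^1 v_2 ≠ 0; then v_{j-1} := N · v_j for j = 2, …, 2.

Pick v_2 = (1, 0, 0)ᵀ.
Then v_1 = N · v_2 = (0, 0, 2)ᵀ.

Sanity check: (A − (5)·I) v_1 = (0, 0, 0)ᵀ = 0. ✓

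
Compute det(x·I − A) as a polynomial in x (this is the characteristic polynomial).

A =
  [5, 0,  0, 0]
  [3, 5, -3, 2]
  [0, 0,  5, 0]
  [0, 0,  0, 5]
x^4 - 20*x^3 + 150*x^2 - 500*x + 625

Expanding det(x·I − A) (e.g. by cofactor expansion or by noting that A is similar to its Jordan form J, which has the same characteristic polynomial as A) gives
  χ_A(x) = x^4 - 20*x^3 + 150*x^2 - 500*x + 625
which factors as (x - 5)^4. The eigenvalues (with algebraic multiplicities) are λ = 5 with multiplicity 4.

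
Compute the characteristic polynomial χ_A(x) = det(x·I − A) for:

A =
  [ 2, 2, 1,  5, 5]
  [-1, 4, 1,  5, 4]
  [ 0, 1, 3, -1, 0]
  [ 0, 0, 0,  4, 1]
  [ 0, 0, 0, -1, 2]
x^5 - 15*x^4 + 90*x^3 - 270*x^2 + 405*x - 243

Expanding det(x·I − A) (e.g. by cofactor expansion or by noting that A is similar to its Jordan form J, which has the same characteristic polynomial as A) gives
  χ_A(x) = x^5 - 15*x^4 + 90*x^3 - 270*x^2 + 405*x - 243
which factors as (x - 3)^5. The eigenvalues (with algebraic multiplicities) are λ = 3 with multiplicity 5.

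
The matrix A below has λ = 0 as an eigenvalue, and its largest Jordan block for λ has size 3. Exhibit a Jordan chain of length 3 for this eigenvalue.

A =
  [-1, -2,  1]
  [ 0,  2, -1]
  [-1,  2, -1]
A Jordan chain for λ = 0 of length 3:
v_1 = (0, 1, 2)ᵀ
v_2 = (-1, 0, -1)ᵀ
v_3 = (1, 0, 0)ᵀ

Let N = A − (0)·I. We want v_3 with N^3 v_3 = 0 but N^2 v_3 ≠ 0; then v_{j-1} := N · v_j for j = 3, …, 2.

Pick v_3 = (1, 0, 0)ᵀ.
Then v_2 = N · v_3 = (-1, 0, -1)ᵀ.
Then v_1 = N · v_2 = (0, 1, 2)ᵀ.

Sanity check: (A − (0)·I) v_1 = (0, 0, 0)ᵀ = 0. ✓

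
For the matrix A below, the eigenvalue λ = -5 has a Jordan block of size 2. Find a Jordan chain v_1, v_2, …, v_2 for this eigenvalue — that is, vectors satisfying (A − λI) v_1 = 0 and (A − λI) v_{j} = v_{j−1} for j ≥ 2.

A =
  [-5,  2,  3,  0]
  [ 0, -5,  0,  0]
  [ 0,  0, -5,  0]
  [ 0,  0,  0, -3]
A Jordan chain for λ = -5 of length 2:
v_1 = (2, 0, 0, 0)ᵀ
v_2 = (0, 1, 0, 0)ᵀ

Let N = A − (-5)·I. We want v_2 with N^2 v_2 = 0 but N^1 v_2 ≠ 0; then v_{j-1} := N · v_j for j = 2, …, 2.

Pick v_2 = (0, 1, 0, 0)ᵀ.
Then v_1 = N · v_2 = (2, 0, 0, 0)ᵀ.

Sanity check: (A − (-5)·I) v_1 = (0, 0, 0, 0)ᵀ = 0. ✓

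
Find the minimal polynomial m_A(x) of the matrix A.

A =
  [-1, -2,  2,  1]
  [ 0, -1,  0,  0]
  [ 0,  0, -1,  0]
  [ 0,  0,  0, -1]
x^2 + 2*x + 1

The characteristic polynomial is χ_A(x) = (x + 1)^4, so the eigenvalues are known. The minimal polynomial is
  m_A(x) = Π_λ (x − λ)^{k_λ}
where k_λ is the size of the *largest* Jordan block for λ (equivalently, the smallest k with (A − λI)^k v = 0 for every generalised eigenvector v of λ).

  λ = -1: largest Jordan block has size 2, contributing (x + 1)^2

So m_A(x) = (x + 1)^2 = x^2 + 2*x + 1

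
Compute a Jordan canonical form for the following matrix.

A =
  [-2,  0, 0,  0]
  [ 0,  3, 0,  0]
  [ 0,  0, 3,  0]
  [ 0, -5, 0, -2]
J_1(-2) ⊕ J_1(-2) ⊕ J_1(3) ⊕ J_1(3)

The characteristic polynomial is
  det(x·I − A) = x^4 - 2*x^3 - 11*x^2 + 12*x + 36 = (x - 3)^2*(x + 2)^2

Eigenvalues and multiplicities (the geometric multiplicity of λ is n − rank(A − λI), which equals the number of Jordan blocks for λ):
  λ = -2: algebraic multiplicity = 2, geometric multiplicity = 2
  λ = 3: algebraic multiplicity = 2, geometric multiplicity = 2

Determining the block sizes for each eigenvalue:
  λ = -2: gm = am = 2, so every block has size 1 → block sizes [1, 1]
  λ = 3: gm = am = 2, so every block has size 1 → block sizes [1, 1]

Assembling the blocks gives a Jordan form
J =
  [-2,  0, 0, 0]
  [ 0, -2, 0, 0]
  [ 0,  0, 3, 0]
  [ 0,  0, 0, 3]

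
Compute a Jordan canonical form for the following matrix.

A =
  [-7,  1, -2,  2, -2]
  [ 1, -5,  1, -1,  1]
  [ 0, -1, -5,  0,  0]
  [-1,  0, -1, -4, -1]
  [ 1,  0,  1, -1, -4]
J_3(-5) ⊕ J_1(-5) ⊕ J_1(-5)

The characteristic polynomial is
  det(x·I − A) = x^5 + 25*x^4 + 250*x^3 + 1250*x^2 + 3125*x + 3125 = (x + 5)^5

Eigenvalues and multiplicities (the geometric multiplicity of λ is n − rank(A − λI), which equals the number of Jordan blocks for λ):
  λ = -5: algebraic multiplicity = 5, geometric multiplicity = 3

Determining the block sizes for each eigenvalue:
  λ = -5: with am = 5 and gm = 3, the partition is not yet determined (e.g. several partitions of 5 into 3 parts exist). Let N = A − (-5)·I. Computing rank(N^1) = 2, rank(N^2) = 1, rank(N^3) = 0; the number of blocks of size ≥ j is rank(N^{j−1}) − rank(N^j), giving [3, 1, 1]. So we have 1 block(s) of size 3, 2 block(s) of size 1 → block sizes [3, 1, 1]

Assembling the blocks gives a Jordan form
J =
  [-5,  1,  0,  0,  0]
  [ 0, -5,  1,  0,  0]
  [ 0,  0, -5,  0,  0]
  [ 0,  0,  0, -5,  0]
  [ 0,  0,  0,  0, -5]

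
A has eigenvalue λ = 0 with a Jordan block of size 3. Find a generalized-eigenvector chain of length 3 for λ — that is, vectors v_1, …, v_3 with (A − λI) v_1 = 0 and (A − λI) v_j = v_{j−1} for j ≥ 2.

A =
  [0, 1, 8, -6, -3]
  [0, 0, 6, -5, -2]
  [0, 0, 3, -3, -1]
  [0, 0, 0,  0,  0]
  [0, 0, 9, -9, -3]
A Jordan chain for λ = 0 of length 3:
v_1 = (3, 0, 0, 0, 0)ᵀ
v_2 = (8, 6, 3, 0, 9)ᵀ
v_3 = (0, 0, 1, 0, 0)ᵀ

Let N = A − (0)·I. We want v_3 with N^3 v_3 = 0 but N^2 v_3 ≠ 0; then v_{j-1} := N · v_j for j = 3, …, 2.

Pick v_3 = (0, 0, 1, 0, 0)ᵀ.
Then v_2 = N · v_3 = (8, 6, 3, 0, 9)ᵀ.
Then v_1 = N · v_2 = (3, 0, 0, 0, 0)ᵀ.

Sanity check: (A − (0)·I) v_1 = (0, 0, 0, 0, 0)ᵀ = 0. ✓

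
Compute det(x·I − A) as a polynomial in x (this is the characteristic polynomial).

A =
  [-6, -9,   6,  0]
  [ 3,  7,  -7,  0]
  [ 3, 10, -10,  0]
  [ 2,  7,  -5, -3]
x^4 + 12*x^3 + 54*x^2 + 108*x + 81

Expanding det(x·I − A) (e.g. by cofactor expansion or by noting that A is similar to its Jordan form J, which has the same characteristic polynomial as A) gives
  χ_A(x) = x^4 + 12*x^3 + 54*x^2 + 108*x + 81
which factors as (x + 3)^4. The eigenvalues (with algebraic multiplicities) are λ = -3 with multiplicity 4.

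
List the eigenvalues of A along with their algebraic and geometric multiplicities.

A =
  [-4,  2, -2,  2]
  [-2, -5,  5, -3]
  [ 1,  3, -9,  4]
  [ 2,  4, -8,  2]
λ = -4: alg = 4, geom = 2

Step 1 — factor the characteristic polynomial to read off the algebraic multiplicities:
  χ_A(x) = (x + 4)^4

Step 2 — compute geometric multiplicities via the rank-nullity identity g(λ) = n − rank(A − λI):
  rank(A − (-4)·I) = 2, so dim ker(A − (-4)·I) = n − 2 = 2

Summary:
  λ = -4: algebraic multiplicity = 4, geometric multiplicity = 2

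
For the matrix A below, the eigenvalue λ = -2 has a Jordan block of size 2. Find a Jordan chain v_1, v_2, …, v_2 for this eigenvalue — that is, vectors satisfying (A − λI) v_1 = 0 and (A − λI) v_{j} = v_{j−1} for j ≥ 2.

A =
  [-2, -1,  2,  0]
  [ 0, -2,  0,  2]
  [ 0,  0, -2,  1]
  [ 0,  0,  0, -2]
A Jordan chain for λ = -2 of length 2:
v_1 = (-1, 0, 0, 0)ᵀ
v_2 = (0, 1, 0, 0)ᵀ

Let N = A − (-2)·I. We want v_2 with N^2 v_2 = 0 but N^1 v_2 ≠ 0; then v_{j-1} := N · v_j for j = 2, …, 2.

Pick v_2 = (0, 1, 0, 0)ᵀ.
Then v_1 = N · v_2 = (-1, 0, 0, 0)ᵀ.

Sanity check: (A − (-2)·I) v_1 = (0, 0, 0, 0)ᵀ = 0. ✓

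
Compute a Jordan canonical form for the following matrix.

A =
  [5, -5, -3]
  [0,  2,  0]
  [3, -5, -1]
J_2(2) ⊕ J_1(2)

The characteristic polynomial is
  det(x·I − A) = x^3 - 6*x^2 + 12*x - 8 = (x - 2)^3

Eigenvalues and multiplicities (the geometric multiplicity of λ is n − rank(A − λI), which equals the number of Jordan blocks for λ):
  λ = 2: algebraic multiplicity = 3, geometric multiplicity = 2

Determining the block sizes for each eigenvalue:
  λ = 2: 2 blocks summing to 3 forces exactly one block of size 2 and the rest size 1 → block sizes [2, 1]

Assembling the blocks gives a Jordan form
J =
  [2, 1, 0]
  [0, 2, 0]
  [0, 0, 2]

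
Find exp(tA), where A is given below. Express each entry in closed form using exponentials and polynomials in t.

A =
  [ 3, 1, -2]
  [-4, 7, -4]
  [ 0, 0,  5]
e^{tA} =
  [-2*t*exp(5*t) + exp(5*t), t*exp(5*t), -2*t*exp(5*t)]
  [-4*t*exp(5*t), 2*t*exp(5*t) + exp(5*t), -4*t*exp(5*t)]
  [0, 0, exp(5*t)]

Strategy: write A = P · J · P⁻¹ where J is a Jordan canonical form, so e^{tA} = P · e^{tJ} · P⁻¹, and e^{tJ} can be computed block-by-block.

A has Jordan form
J =
  [5, 1, 0]
  [0, 5, 0]
  [0, 0, 5]
(up to reordering of blocks).

Per-block formulas:
  For a 2×2 Jordan block J_2(5): exp(t · J_2(5)) = e^(5t)·(I + t·N), where N is the 2×2 nilpotent shift.
  For a 1×1 block at λ = 5: exp(t · [5]) = [e^(5t)].

After assembling e^{tJ} and conjugating by P, we get:

e^{tA} =
  [-2*t*exp(5*t) + exp(5*t), t*exp(5*t), -2*t*exp(5*t)]
  [-4*t*exp(5*t), 2*t*exp(5*t) + exp(5*t), -4*t*exp(5*t)]
  [0, 0, exp(5*t)]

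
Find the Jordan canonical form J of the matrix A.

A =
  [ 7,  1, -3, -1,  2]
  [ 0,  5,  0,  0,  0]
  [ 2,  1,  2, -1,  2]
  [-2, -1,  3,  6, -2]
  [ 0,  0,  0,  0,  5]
J_2(5) ⊕ J_1(5) ⊕ J_1(5) ⊕ J_1(5)

The characteristic polynomial is
  det(x·I − A) = x^5 - 25*x^4 + 250*x^3 - 1250*x^2 + 3125*x - 3125 = (x - 5)^5

Eigenvalues and multiplicities (the geometric multiplicity of λ is n − rank(A − λI), which equals the number of Jordan blocks for λ):
  λ = 5: algebraic multiplicity = 5, geometric multiplicity = 4

Determining the block sizes for each eigenvalue:
  λ = 5: 4 blocks summing to 5 forces exactly one block of size 2 and the rest size 1 → block sizes [2, 1, 1, 1]

Assembling the blocks gives a Jordan form
J =
  [5, 1, 0, 0, 0]
  [0, 5, 0, 0, 0]
  [0, 0, 5, 0, 0]
  [0, 0, 0, 5, 0]
  [0, 0, 0, 0, 5]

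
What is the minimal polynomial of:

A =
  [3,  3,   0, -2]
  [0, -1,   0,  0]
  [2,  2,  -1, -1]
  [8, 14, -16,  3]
x^4 - 4*x^3 - 2*x^2 + 12*x + 9

The characteristic polynomial is χ_A(x) = (x - 3)^2*(x + 1)^2, so the eigenvalues are known. The minimal polynomial is
  m_A(x) = Π_λ (x − λ)^{k_λ}
where k_λ is the size of the *largest* Jordan block for λ (equivalently, the smallest k with (A − λI)^k v = 0 for every generalised eigenvector v of λ).

  λ = -1: largest Jordan block has size 2, contributing (x + 1)^2
  λ = 3: largest Jordan block has size 2, contributing (x − 3)^2

So m_A(x) = (x - 3)^2*(x + 1)^2 = x^4 - 4*x^3 - 2*x^2 + 12*x + 9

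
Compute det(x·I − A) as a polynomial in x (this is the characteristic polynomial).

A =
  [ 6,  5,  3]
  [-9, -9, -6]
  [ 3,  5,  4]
x^3 - x^2

Expanding det(x·I − A) (e.g. by cofactor expansion or by noting that A is similar to its Jordan form J, which has the same characteristic polynomial as A) gives
  χ_A(x) = x^3 - x^2
which factors as x^2*(x - 1). The eigenvalues (with algebraic multiplicities) are λ = 0 with multiplicity 2, λ = 1 with multiplicity 1.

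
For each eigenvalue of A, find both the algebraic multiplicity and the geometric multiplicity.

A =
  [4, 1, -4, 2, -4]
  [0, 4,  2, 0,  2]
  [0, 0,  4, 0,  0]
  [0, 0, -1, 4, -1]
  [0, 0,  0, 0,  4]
λ = 4: alg = 5, geom = 3

Step 1 — factor the characteristic polynomial to read off the algebraic multiplicities:
  χ_A(x) = (x - 4)^5

Step 2 — compute geometric multiplicities via the rank-nullity identity g(λ) = n − rank(A − λI):
  rank(A − (4)·I) = 2, so dim ker(A − (4)·I) = n − 2 = 3

Summary:
  λ = 4: algebraic multiplicity = 5, geometric multiplicity = 3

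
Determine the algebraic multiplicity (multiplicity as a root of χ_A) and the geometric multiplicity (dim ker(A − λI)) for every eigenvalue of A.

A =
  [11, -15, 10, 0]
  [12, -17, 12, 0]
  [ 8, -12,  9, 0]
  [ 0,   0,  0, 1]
λ = 1: alg = 4, geom = 3

Step 1 — factor the characteristic polynomial to read off the algebraic multiplicities:
  χ_A(x) = (x - 1)^4

Step 2 — compute geometric multiplicities via the rank-nullity identity g(λ) = n − rank(A − λI):
  rank(A − (1)·I) = 1, so dim ker(A − (1)·I) = n − 1 = 3

Summary:
  λ = 1: algebraic multiplicity = 4, geometric multiplicity = 3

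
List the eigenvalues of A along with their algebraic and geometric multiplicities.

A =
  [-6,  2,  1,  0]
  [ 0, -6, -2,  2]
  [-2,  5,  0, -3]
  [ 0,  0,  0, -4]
λ = -4: alg = 4, geom = 2

Step 1 — factor the characteristic polynomial to read off the algebraic multiplicities:
  χ_A(x) = (x + 4)^4

Step 2 — compute geometric multiplicities via the rank-nullity identity g(λ) = n − rank(A − λI):
  rank(A − (-4)·I) = 2, so dim ker(A − (-4)·I) = n − 2 = 2

Summary:
  λ = -4: algebraic multiplicity = 4, geometric multiplicity = 2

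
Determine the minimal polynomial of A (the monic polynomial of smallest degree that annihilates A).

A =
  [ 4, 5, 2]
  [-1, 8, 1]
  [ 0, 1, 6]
x^3 - 18*x^2 + 108*x - 216

The characteristic polynomial is χ_A(x) = (x - 6)^3, so the eigenvalues are known. The minimal polynomial is
  m_A(x) = Π_λ (x − λ)^{k_λ}
where k_λ is the size of the *largest* Jordan block for λ (equivalently, the smallest k with (A − λI)^k v = 0 for every generalised eigenvector v of λ).

  λ = 6: largest Jordan block has size 3, contributing (x − 6)^3

So m_A(x) = (x - 6)^3 = x^3 - 18*x^2 + 108*x - 216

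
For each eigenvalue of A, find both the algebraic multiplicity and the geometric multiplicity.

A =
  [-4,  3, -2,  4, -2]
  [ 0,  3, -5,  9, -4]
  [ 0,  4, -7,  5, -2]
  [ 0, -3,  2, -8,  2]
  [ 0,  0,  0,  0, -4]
λ = -4: alg = 5, geom = 3

Step 1 — factor the characteristic polynomial to read off the algebraic multiplicities:
  χ_A(x) = (x + 4)^5

Step 2 — compute geometric multiplicities via the rank-nullity identity g(λ) = n − rank(A − λI):
  rank(A − (-4)·I) = 2, so dim ker(A − (-4)·I) = n − 2 = 3

Summary:
  λ = -4: algebraic multiplicity = 5, geometric multiplicity = 3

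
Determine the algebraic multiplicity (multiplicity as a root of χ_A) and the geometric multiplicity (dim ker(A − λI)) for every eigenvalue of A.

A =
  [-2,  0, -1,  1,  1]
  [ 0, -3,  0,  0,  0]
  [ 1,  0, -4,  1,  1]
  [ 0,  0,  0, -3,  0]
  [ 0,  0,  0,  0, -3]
λ = -3: alg = 5, geom = 4

Step 1 — factor the characteristic polynomial to read off the algebraic multiplicities:
  χ_A(x) = (x + 3)^5

Step 2 — compute geometric multiplicities via the rank-nullity identity g(λ) = n − rank(A − λI):
  rank(A − (-3)·I) = 1, so dim ker(A − (-3)·I) = n − 1 = 4

Summary:
  λ = -3: algebraic multiplicity = 5, geometric multiplicity = 4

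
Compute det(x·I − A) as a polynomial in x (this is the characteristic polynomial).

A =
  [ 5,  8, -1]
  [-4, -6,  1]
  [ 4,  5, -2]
x^3 + 3*x^2 + 3*x + 1

Expanding det(x·I − A) (e.g. by cofactor expansion or by noting that A is similar to its Jordan form J, which has the same characteristic polynomial as A) gives
  χ_A(x) = x^3 + 3*x^2 + 3*x + 1
which factors as (x + 1)^3. The eigenvalues (with algebraic multiplicities) are λ = -1 with multiplicity 3.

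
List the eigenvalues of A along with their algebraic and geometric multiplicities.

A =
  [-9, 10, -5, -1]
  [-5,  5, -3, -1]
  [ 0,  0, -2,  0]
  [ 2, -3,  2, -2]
λ = -2: alg = 4, geom = 2

Step 1 — factor the characteristic polynomial to read off the algebraic multiplicities:
  χ_A(x) = (x + 2)^4

Step 2 — compute geometric multiplicities via the rank-nullity identity g(λ) = n − rank(A − λI):
  rank(A − (-2)·I) = 2, so dim ker(A − (-2)·I) = n − 2 = 2

Summary:
  λ = -2: algebraic multiplicity = 4, geometric multiplicity = 2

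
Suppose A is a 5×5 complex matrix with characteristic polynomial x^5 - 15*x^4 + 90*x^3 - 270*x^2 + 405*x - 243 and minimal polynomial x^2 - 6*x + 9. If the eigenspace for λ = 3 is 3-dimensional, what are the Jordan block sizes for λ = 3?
Block sizes for λ = 3: [2, 2, 1]

Step 1 — from the characteristic polynomial, algebraic multiplicity of λ = 3 is 5. From dim ker(A − (3)·I) = 3, there are exactly 3 Jordan blocks for λ = 3.
Step 2 — from the minimal polynomial, the factor (x − 3)^2 tells us the largest block for λ = 3 has size 2.
Step 3 — with total size 5, 3 blocks, and largest block 2, the block sizes (in nonincreasing order) are [2, 2, 1].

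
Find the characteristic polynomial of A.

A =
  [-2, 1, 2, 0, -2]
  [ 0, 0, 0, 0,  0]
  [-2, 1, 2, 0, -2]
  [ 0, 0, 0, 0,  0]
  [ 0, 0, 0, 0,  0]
x^5

Expanding det(x·I − A) (e.g. by cofactor expansion or by noting that A is similar to its Jordan form J, which has the same characteristic polynomial as A) gives
  χ_A(x) = x^5
which factors as x^5. The eigenvalues (with algebraic multiplicities) are λ = 0 with multiplicity 5.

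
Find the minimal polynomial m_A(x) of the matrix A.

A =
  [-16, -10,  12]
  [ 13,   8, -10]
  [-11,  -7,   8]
x^3

The characteristic polynomial is χ_A(x) = x^3, so the eigenvalues are known. The minimal polynomial is
  m_A(x) = Π_λ (x − λ)^{k_λ}
where k_λ is the size of the *largest* Jordan block for λ (equivalently, the smallest k with (A − λI)^k v = 0 for every generalised eigenvector v of λ).

  λ = 0: largest Jordan block has size 3, contributing (x − 0)^3

So m_A(x) = x^3 = x^3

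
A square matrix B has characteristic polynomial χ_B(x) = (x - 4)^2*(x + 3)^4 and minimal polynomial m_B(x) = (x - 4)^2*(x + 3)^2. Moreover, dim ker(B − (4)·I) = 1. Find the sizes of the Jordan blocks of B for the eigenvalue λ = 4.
Block sizes for λ = 4: [2]

Step 1 — from the characteristic polynomial, algebraic multiplicity of λ = 4 is 2. From dim ker(B − (4)·I) = 1, there are exactly 1 Jordan blocks for λ = 4.
Step 2 — from the minimal polynomial, the factor (x − 4)^2 tells us the largest block for λ = 4 has size 2.
Step 3 — with total size 2, 1 blocks, and largest block 2, the block sizes (in nonincreasing order) are [2].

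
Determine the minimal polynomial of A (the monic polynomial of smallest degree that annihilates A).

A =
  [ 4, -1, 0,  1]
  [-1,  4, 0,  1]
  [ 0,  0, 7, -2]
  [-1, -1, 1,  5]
x^3 - 15*x^2 + 75*x - 125

The characteristic polynomial is χ_A(x) = (x - 5)^4, so the eigenvalues are known. The minimal polynomial is
  m_A(x) = Π_λ (x − λ)^{k_λ}
where k_λ is the size of the *largest* Jordan block for λ (equivalently, the smallest k with (A − λI)^k v = 0 for every generalised eigenvector v of λ).

  λ = 5: largest Jordan block has size 3, contributing (x − 5)^3

So m_A(x) = (x - 5)^3 = x^3 - 15*x^2 + 75*x - 125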